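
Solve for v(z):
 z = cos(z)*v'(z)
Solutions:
 v(z) = C1 + Integral(z/cos(z), z)


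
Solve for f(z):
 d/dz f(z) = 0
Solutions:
 f(z) = C1


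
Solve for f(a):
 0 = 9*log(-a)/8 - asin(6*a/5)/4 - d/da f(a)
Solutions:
 f(a) = C1 + 9*a*log(-a)/8 - a*asin(6*a/5)/4 - 9*a/8 - sqrt(25 - 36*a^2)/24


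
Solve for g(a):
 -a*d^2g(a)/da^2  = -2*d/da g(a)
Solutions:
 g(a) = C1 + C2*a^3


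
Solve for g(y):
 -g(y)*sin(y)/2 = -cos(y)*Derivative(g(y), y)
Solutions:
 g(y) = C1/sqrt(cos(y))


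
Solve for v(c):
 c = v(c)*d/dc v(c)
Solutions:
 v(c) = -sqrt(C1 + c^2)
 v(c) = sqrt(C1 + c^2)


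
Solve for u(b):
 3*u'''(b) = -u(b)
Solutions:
 u(b) = C3*exp(-3^(2/3)*b/3) + (C1*sin(3^(1/6)*b/2) + C2*cos(3^(1/6)*b/2))*exp(3^(2/3)*b/6)


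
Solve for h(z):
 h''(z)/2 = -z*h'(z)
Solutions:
 h(z) = C1 + C2*erf(z)


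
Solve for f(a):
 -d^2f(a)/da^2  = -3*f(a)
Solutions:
 f(a) = C1*exp(-sqrt(3)*a) + C2*exp(sqrt(3)*a)


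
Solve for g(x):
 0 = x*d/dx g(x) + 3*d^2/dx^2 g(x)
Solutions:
 g(x) = C1 + C2*erf(sqrt(6)*x/6)


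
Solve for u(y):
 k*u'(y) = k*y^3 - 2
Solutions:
 u(y) = C1 + y^4/4 - 2*y/k


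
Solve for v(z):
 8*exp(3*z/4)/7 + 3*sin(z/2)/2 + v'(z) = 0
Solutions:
 v(z) = C1 - 32*exp(3*z/4)/21 + 3*cos(z/2)


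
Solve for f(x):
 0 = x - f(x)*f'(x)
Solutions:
 f(x) = -sqrt(C1 + x^2)
 f(x) = sqrt(C1 + x^2)


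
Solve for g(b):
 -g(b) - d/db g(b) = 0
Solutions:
 g(b) = C1*exp(-b)


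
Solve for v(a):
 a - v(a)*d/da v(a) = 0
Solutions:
 v(a) = -sqrt(C1 + a^2)
 v(a) = sqrt(C1 + a^2)


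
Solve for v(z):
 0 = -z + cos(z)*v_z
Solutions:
 v(z) = C1 + Integral(z/cos(z), z)


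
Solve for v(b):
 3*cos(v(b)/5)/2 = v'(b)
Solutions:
 -3*b/2 - 5*log(sin(v(b)/5) - 1)/2 + 5*log(sin(v(b)/5) + 1)/2 = C1


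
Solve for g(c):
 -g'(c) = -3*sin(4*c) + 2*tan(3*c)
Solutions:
 g(c) = C1 + 2*log(cos(3*c))/3 - 3*cos(4*c)/4


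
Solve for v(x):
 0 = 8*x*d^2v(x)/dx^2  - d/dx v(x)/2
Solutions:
 v(x) = C1 + C2*x^(17/16)


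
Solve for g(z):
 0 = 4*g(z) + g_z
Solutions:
 g(z) = C1*exp(-4*z)


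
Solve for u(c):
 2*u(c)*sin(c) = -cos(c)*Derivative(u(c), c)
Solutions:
 u(c) = C1*cos(c)^2


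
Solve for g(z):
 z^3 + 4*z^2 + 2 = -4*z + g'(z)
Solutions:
 g(z) = C1 + z^4/4 + 4*z^3/3 + 2*z^2 + 2*z


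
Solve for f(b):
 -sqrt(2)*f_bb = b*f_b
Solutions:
 f(b) = C1 + C2*erf(2^(1/4)*b/2)


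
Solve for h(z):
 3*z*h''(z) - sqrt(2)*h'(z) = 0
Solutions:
 h(z) = C1 + C2*z^(sqrt(2)/3 + 1)


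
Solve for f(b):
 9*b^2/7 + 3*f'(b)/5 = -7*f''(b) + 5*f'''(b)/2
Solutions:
 f(b) = C1 + C2*exp(b*(7 - sqrt(55))/5) + C3*exp(b*(7 + sqrt(55))/5) - 5*b^3/7 + 25*b^2 - 12625*b/21


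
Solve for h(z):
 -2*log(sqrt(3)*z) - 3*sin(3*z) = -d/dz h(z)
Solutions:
 h(z) = C1 + 2*z*log(z) - 2*z + z*log(3) - cos(3*z)


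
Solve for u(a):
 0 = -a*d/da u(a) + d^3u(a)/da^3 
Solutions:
 u(a) = C1 + Integral(C2*airyai(a) + C3*airybi(a), a)


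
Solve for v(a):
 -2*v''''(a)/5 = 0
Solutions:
 v(a) = C1 + C2*a + C3*a^2 + C4*a^3


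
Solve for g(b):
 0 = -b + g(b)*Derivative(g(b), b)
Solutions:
 g(b) = -sqrt(C1 + b^2)
 g(b) = sqrt(C1 + b^2)


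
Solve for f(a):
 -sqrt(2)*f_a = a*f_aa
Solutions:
 f(a) = C1 + C2*a^(1 - sqrt(2))


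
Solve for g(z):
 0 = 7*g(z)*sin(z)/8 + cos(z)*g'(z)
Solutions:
 g(z) = C1*cos(z)^(7/8)


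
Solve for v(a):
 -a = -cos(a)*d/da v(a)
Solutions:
 v(a) = C1 + Integral(a/cos(a), a)


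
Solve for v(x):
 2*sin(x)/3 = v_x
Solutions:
 v(x) = C1 - 2*cos(x)/3


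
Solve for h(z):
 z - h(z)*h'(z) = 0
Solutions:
 h(z) = -sqrt(C1 + z^2)
 h(z) = sqrt(C1 + z^2)


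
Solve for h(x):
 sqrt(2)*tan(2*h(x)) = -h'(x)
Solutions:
 h(x) = -asin(C1*exp(-2*sqrt(2)*x))/2 + pi/2
 h(x) = asin(C1*exp(-2*sqrt(2)*x))/2


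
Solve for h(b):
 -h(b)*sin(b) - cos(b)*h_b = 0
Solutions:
 h(b) = C1*cos(b)


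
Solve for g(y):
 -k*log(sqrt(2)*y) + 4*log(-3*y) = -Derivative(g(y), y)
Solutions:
 g(y) = C1 + y*(k - 4)*log(y) + y*(-k + k*log(2)/2 - 4*log(3) + 4 - 4*I*pi)


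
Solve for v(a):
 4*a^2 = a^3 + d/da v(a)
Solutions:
 v(a) = C1 - a^4/4 + 4*a^3/3


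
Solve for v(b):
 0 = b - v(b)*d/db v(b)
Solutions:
 v(b) = -sqrt(C1 + b^2)
 v(b) = sqrt(C1 + b^2)


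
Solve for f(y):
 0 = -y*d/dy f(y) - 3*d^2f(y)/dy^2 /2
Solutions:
 f(y) = C1 + C2*erf(sqrt(3)*y/3)


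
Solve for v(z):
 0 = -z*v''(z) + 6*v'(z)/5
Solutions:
 v(z) = C1 + C2*z^(11/5)


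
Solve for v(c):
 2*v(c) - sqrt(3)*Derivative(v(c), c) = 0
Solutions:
 v(c) = C1*exp(2*sqrt(3)*c/3)


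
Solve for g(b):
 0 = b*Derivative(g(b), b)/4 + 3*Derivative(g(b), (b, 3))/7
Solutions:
 g(b) = C1 + Integral(C2*airyai(-126^(1/3)*b/6) + C3*airybi(-126^(1/3)*b/6), b)


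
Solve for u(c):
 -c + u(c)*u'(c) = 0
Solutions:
 u(c) = -sqrt(C1 + c^2)
 u(c) = sqrt(C1 + c^2)


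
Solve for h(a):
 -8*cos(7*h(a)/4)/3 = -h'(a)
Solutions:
 -8*a/3 - 2*log(sin(7*h(a)/4) - 1)/7 + 2*log(sin(7*h(a)/4) + 1)/7 = C1


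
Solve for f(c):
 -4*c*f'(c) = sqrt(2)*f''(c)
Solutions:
 f(c) = C1 + C2*erf(2^(1/4)*c)


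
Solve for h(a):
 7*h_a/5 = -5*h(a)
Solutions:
 h(a) = C1*exp(-25*a/7)


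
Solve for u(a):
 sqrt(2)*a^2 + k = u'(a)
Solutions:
 u(a) = C1 + sqrt(2)*a^3/3 + a*k


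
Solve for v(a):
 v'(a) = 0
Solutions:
 v(a) = C1


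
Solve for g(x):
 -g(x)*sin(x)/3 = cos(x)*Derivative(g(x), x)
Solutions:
 g(x) = C1*cos(x)^(1/3)


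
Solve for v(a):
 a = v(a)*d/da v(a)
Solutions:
 v(a) = -sqrt(C1 + a^2)
 v(a) = sqrt(C1 + a^2)


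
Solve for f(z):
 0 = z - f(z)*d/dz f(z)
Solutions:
 f(z) = -sqrt(C1 + z^2)
 f(z) = sqrt(C1 + z^2)


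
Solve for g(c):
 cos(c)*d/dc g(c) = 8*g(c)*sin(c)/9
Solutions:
 g(c) = C1/cos(c)^(8/9)


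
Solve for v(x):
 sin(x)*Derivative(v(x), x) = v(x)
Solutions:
 v(x) = C1*sqrt(cos(x) - 1)/sqrt(cos(x) + 1)


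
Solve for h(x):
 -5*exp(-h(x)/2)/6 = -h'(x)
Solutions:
 h(x) = 2*log(C1 + 5*x/12)


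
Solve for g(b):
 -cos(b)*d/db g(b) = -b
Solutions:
 g(b) = C1 + Integral(b/cos(b), b)


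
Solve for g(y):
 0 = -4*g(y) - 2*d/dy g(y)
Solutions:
 g(y) = C1*exp(-2*y)


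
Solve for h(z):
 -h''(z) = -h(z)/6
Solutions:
 h(z) = C1*exp(-sqrt(6)*z/6) + C2*exp(sqrt(6)*z/6)


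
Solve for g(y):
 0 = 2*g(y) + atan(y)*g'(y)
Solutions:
 g(y) = C1*exp(-2*Integral(1/atan(y), y))


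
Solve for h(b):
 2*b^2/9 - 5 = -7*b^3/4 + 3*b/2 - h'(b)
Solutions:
 h(b) = C1 - 7*b^4/16 - 2*b^3/27 + 3*b^2/4 + 5*b


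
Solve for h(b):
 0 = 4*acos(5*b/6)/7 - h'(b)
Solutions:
 h(b) = C1 + 4*b*acos(5*b/6)/7 - 4*sqrt(36 - 25*b^2)/35


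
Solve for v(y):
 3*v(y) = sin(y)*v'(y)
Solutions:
 v(y) = C1*(cos(y) - 1)^(3/2)/(cos(y) + 1)^(3/2)


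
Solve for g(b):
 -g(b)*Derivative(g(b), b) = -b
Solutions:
 g(b) = -sqrt(C1 + b^2)
 g(b) = sqrt(C1 + b^2)


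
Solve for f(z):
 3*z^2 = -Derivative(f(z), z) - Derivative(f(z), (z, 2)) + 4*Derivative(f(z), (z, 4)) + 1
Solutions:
 f(z) = C1 + C2*exp(-3^(1/3)*z*(3^(1/3)/(sqrt(78) + 9)^(1/3) + (sqrt(78) + 9)^(1/3))/12)*sin(3^(1/6)*z*(-3^(2/3)*(sqrt(78) + 9)^(1/3) + 3/(sqrt(78) + 9)^(1/3))/12) + C3*exp(-3^(1/3)*z*(3^(1/3)/(sqrt(78) + 9)^(1/3) + (sqrt(78) + 9)^(1/3))/12)*cos(3^(1/6)*z*(-3^(2/3)*(sqrt(78) + 9)^(1/3) + 3/(sqrt(78) + 9)^(1/3))/12) + C4*exp(3^(1/3)*z*(3^(1/3)/(sqrt(78) + 9)^(1/3) + (sqrt(78) + 9)^(1/3))/6) - z^3 + 3*z^2 - 5*z


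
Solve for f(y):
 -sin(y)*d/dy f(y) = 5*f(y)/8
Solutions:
 f(y) = C1*(cos(y) + 1)^(5/16)/(cos(y) - 1)^(5/16)


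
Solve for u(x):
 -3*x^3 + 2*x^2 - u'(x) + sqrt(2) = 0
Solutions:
 u(x) = C1 - 3*x^4/4 + 2*x^3/3 + sqrt(2)*x


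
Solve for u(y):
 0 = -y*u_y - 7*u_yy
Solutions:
 u(y) = C1 + C2*erf(sqrt(14)*y/14)


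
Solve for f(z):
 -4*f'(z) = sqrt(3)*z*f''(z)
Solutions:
 f(z) = C1 + C2*z^(1 - 4*sqrt(3)/3)


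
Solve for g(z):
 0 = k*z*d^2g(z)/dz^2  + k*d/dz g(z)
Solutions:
 g(z) = C1 + C2*log(z)


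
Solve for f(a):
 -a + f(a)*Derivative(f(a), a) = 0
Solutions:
 f(a) = -sqrt(C1 + a^2)
 f(a) = sqrt(C1 + a^2)


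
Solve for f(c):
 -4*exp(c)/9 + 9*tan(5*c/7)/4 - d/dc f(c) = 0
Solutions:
 f(c) = C1 - 4*exp(c)/9 - 63*log(cos(5*c/7))/20


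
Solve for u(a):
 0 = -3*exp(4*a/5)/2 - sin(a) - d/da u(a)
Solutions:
 u(a) = C1 - 15*exp(4*a/5)/8 + cos(a)


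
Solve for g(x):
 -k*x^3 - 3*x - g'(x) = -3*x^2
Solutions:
 g(x) = C1 - k*x^4/4 + x^3 - 3*x^2/2


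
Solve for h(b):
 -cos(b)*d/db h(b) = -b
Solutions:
 h(b) = C1 + Integral(b/cos(b), b)


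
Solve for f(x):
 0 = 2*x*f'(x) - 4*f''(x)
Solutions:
 f(x) = C1 + C2*erfi(x/2)


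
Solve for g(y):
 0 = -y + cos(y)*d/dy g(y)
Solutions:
 g(y) = C1 + Integral(y/cos(y), y)


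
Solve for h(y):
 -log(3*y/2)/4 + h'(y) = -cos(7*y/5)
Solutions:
 h(y) = C1 + y*log(y)/4 - y/4 - y*log(2)/4 + y*log(3)/4 - 5*sin(7*y/5)/7


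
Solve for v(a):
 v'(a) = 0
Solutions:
 v(a) = C1


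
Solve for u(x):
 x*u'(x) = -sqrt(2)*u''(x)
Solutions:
 u(x) = C1 + C2*erf(2^(1/4)*x/2)


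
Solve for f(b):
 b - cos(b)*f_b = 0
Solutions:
 f(b) = C1 + Integral(b/cos(b), b)


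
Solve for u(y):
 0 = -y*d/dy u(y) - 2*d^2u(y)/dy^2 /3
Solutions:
 u(y) = C1 + C2*erf(sqrt(3)*y/2)


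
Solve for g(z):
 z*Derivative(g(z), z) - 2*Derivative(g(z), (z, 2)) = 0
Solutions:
 g(z) = C1 + C2*erfi(z/2)


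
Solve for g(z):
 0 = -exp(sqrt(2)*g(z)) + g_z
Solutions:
 g(z) = sqrt(2)*(2*log(-1/(C1 + z)) - log(2))/4


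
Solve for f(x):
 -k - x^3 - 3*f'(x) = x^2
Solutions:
 f(x) = C1 - k*x/3 - x^4/12 - x^3/9


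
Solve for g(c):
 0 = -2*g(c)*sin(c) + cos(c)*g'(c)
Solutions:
 g(c) = C1/cos(c)^2


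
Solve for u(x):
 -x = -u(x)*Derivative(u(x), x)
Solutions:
 u(x) = -sqrt(C1 + x^2)
 u(x) = sqrt(C1 + x^2)


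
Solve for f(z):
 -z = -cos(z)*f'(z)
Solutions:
 f(z) = C1 + Integral(z/cos(z), z)


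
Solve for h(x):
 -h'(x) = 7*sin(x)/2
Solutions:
 h(x) = C1 + 7*cos(x)/2


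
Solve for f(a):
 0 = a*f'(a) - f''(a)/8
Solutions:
 f(a) = C1 + C2*erfi(2*a)


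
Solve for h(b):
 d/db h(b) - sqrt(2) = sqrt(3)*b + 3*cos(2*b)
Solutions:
 h(b) = C1 + sqrt(3)*b^2/2 + sqrt(2)*b + 3*sin(2*b)/2


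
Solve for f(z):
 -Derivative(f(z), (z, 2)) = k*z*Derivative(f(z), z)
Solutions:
 f(z) = Piecewise((-sqrt(2)*sqrt(pi)*C1*erf(sqrt(2)*sqrt(k)*z/2)/(2*sqrt(k)) - C2, (k > 0) | (k < 0)), (-C1*z - C2, True))


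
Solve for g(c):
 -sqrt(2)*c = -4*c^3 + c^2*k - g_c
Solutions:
 g(c) = C1 - c^4 + c^3*k/3 + sqrt(2)*c^2/2


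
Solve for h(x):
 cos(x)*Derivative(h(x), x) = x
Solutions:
 h(x) = C1 + Integral(x/cos(x), x)


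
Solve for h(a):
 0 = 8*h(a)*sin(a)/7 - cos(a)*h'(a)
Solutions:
 h(a) = C1/cos(a)^(8/7)


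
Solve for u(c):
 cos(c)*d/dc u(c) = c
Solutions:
 u(c) = C1 + Integral(c/cos(c), c)


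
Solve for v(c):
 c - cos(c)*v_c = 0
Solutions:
 v(c) = C1 + Integral(c/cos(c), c)


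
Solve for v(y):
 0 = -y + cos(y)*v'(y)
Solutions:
 v(y) = C1 + Integral(y/cos(y), y)


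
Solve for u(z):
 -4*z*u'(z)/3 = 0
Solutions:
 u(z) = C1


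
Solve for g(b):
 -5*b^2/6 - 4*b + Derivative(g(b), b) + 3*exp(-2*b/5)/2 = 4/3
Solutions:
 g(b) = C1 + 5*b^3/18 + 2*b^2 + 4*b/3 + 15*exp(-2*b/5)/4


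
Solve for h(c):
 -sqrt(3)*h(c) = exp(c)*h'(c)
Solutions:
 h(c) = C1*exp(sqrt(3)*exp(-c))


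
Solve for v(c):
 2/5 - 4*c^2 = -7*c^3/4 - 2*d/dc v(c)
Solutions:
 v(c) = C1 - 7*c^4/32 + 2*c^3/3 - c/5


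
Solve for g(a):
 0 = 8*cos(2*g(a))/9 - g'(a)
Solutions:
 -8*a/9 - log(sin(2*g(a)) - 1)/4 + log(sin(2*g(a)) + 1)/4 = C1


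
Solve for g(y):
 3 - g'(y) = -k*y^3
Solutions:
 g(y) = C1 + k*y^4/4 + 3*y


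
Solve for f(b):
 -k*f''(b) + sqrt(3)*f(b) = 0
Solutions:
 f(b) = C1*exp(-3^(1/4)*b*sqrt(1/k)) + C2*exp(3^(1/4)*b*sqrt(1/k))


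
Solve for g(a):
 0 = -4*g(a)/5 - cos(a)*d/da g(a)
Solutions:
 g(a) = C1*(sin(a) - 1)^(2/5)/(sin(a) + 1)^(2/5)


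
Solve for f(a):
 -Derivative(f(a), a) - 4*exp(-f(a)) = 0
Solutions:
 f(a) = log(C1 - 4*a)


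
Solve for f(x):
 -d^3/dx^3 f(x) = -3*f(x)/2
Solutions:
 f(x) = C3*exp(2^(2/3)*3^(1/3)*x/2) + (C1*sin(2^(2/3)*3^(5/6)*x/4) + C2*cos(2^(2/3)*3^(5/6)*x/4))*exp(-2^(2/3)*3^(1/3)*x/4)


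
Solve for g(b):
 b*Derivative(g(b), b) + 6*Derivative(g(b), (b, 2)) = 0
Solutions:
 g(b) = C1 + C2*erf(sqrt(3)*b/6)


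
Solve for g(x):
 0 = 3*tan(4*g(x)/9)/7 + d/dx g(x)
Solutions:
 g(x) = -9*asin(C1*exp(-4*x/21))/4 + 9*pi/4
 g(x) = 9*asin(C1*exp(-4*x/21))/4


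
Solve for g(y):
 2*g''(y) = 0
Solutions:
 g(y) = C1 + C2*y


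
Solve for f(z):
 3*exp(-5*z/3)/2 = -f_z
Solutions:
 f(z) = C1 + 9*exp(-5*z/3)/10


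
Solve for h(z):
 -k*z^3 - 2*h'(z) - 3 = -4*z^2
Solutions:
 h(z) = C1 - k*z^4/8 + 2*z^3/3 - 3*z/2


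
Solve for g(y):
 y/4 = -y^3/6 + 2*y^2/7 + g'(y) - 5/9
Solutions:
 g(y) = C1 + y^4/24 - 2*y^3/21 + y^2/8 + 5*y/9


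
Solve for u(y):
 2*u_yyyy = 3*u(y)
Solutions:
 u(y) = C1*exp(-2^(3/4)*3^(1/4)*y/2) + C2*exp(2^(3/4)*3^(1/4)*y/2) + C3*sin(2^(3/4)*3^(1/4)*y/2) + C4*cos(2^(3/4)*3^(1/4)*y/2)


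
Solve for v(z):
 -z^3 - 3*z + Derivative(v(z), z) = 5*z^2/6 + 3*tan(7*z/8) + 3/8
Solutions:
 v(z) = C1 + z^4/4 + 5*z^3/18 + 3*z^2/2 + 3*z/8 - 24*log(cos(7*z/8))/7


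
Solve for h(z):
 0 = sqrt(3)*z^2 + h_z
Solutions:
 h(z) = C1 - sqrt(3)*z^3/3


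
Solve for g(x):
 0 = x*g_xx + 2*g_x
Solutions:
 g(x) = C1 + C2/x


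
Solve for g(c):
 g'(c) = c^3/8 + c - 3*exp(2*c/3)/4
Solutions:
 g(c) = C1 + c^4/32 + c^2/2 - 9*exp(2*c/3)/8


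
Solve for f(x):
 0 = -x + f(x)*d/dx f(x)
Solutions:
 f(x) = -sqrt(C1 + x^2)
 f(x) = sqrt(C1 + x^2)


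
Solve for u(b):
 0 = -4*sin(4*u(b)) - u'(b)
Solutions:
 u(b) = -acos((-C1 - exp(32*b))/(C1 - exp(32*b)))/4 + pi/2
 u(b) = acos((-C1 - exp(32*b))/(C1 - exp(32*b)))/4


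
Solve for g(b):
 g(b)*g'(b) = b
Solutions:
 g(b) = -sqrt(C1 + b^2)
 g(b) = sqrt(C1 + b^2)


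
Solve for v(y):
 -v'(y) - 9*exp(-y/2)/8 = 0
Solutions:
 v(y) = C1 + 9*exp(-y/2)/4


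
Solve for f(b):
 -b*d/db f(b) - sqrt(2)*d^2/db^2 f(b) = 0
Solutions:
 f(b) = C1 + C2*erf(2^(1/4)*b/2)


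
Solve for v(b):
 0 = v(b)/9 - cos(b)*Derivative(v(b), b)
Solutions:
 v(b) = C1*(sin(b) + 1)^(1/18)/(sin(b) - 1)^(1/18)


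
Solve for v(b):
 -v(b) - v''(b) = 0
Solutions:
 v(b) = C1*sin(b) + C2*cos(b)


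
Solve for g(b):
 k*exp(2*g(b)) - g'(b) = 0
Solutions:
 g(b) = log(-sqrt(-1/(C1 + b*k))) - log(2)/2
 g(b) = log(-1/(C1 + b*k))/2 - log(2)/2


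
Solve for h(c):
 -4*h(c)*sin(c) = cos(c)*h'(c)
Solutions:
 h(c) = C1*cos(c)^4


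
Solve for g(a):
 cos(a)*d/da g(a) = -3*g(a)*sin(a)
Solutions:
 g(a) = C1*cos(a)^3


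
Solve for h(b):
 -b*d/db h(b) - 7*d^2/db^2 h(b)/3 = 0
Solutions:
 h(b) = C1 + C2*erf(sqrt(42)*b/14)


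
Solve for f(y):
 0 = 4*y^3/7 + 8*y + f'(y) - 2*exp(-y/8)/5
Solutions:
 f(y) = C1 - y^4/7 - 4*y^2 - 16*exp(-y/8)/5


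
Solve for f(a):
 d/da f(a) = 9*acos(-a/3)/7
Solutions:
 f(a) = C1 + 9*a*acos(-a/3)/7 + 9*sqrt(9 - a^2)/7


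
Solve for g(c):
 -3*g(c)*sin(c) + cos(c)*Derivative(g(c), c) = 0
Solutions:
 g(c) = C1/cos(c)^3


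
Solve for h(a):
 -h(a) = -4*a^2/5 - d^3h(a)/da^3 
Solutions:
 h(a) = C3*exp(a) + 4*a^2/5 + (C1*sin(sqrt(3)*a/2) + C2*cos(sqrt(3)*a/2))*exp(-a/2)


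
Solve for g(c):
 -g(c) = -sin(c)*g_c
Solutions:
 g(c) = C1*sqrt(cos(c) - 1)/sqrt(cos(c) + 1)


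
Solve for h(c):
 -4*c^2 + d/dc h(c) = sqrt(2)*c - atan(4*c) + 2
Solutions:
 h(c) = C1 + 4*c^3/3 + sqrt(2)*c^2/2 - c*atan(4*c) + 2*c + log(16*c^2 + 1)/8


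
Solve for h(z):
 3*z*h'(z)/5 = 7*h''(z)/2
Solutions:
 h(z) = C1 + C2*erfi(sqrt(105)*z/35)


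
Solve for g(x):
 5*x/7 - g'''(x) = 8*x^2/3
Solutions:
 g(x) = C1 + C2*x + C3*x^2 - 2*x^5/45 + 5*x^4/168


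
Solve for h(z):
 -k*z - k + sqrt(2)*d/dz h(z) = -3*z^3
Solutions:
 h(z) = C1 + sqrt(2)*k*z^2/4 + sqrt(2)*k*z/2 - 3*sqrt(2)*z^4/8


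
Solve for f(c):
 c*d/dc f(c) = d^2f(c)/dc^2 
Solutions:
 f(c) = C1 + C2*erfi(sqrt(2)*c/2)


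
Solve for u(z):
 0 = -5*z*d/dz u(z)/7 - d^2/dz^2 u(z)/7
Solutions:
 u(z) = C1 + C2*erf(sqrt(10)*z/2)


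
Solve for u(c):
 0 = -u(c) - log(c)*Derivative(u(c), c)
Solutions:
 u(c) = C1*exp(-li(c))


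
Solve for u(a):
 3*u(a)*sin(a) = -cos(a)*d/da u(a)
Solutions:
 u(a) = C1*cos(a)^3


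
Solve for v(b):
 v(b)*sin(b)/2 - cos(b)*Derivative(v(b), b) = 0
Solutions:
 v(b) = C1/sqrt(cos(b))


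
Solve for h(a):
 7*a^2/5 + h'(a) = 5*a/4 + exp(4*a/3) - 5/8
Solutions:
 h(a) = C1 - 7*a^3/15 + 5*a^2/8 - 5*a/8 + 3*exp(4*a/3)/4


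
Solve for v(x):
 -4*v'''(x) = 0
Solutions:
 v(x) = C1 + C2*x + C3*x^2


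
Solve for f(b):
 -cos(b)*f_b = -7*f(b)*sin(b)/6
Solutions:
 f(b) = C1/cos(b)^(7/6)


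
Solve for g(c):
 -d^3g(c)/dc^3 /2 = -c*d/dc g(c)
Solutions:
 g(c) = C1 + Integral(C2*airyai(2^(1/3)*c) + C3*airybi(2^(1/3)*c), c)


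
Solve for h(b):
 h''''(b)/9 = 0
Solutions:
 h(b) = C1 + C2*b + C3*b^2 + C4*b^3


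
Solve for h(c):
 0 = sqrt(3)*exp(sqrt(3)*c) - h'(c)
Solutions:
 h(c) = C1 + exp(sqrt(3)*c)


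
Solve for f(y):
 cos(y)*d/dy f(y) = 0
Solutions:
 f(y) = C1


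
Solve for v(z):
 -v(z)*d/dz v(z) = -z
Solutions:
 v(z) = -sqrt(C1 + z^2)
 v(z) = sqrt(C1 + z^2)


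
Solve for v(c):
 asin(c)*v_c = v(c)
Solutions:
 v(c) = C1*exp(Integral(1/asin(c), c))


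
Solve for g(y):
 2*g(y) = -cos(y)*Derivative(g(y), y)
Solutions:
 g(y) = C1*(sin(y) - 1)/(sin(y) + 1)


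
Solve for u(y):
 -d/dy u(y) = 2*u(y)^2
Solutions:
 u(y) = 1/(C1 + 2*y)


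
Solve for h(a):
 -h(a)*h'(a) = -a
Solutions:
 h(a) = -sqrt(C1 + a^2)
 h(a) = sqrt(C1 + a^2)


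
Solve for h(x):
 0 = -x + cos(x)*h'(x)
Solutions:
 h(x) = C1 + Integral(x/cos(x), x)


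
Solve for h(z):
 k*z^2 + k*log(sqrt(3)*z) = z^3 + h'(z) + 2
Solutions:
 h(z) = C1 + k*z^3/3 + k*z*log(z) - k*z + k*z*log(3)/2 - z^4/4 - 2*z


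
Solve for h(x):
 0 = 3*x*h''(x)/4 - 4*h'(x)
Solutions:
 h(x) = C1 + C2*x^(19/3)


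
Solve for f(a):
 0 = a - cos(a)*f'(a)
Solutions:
 f(a) = C1 + Integral(a/cos(a), a)


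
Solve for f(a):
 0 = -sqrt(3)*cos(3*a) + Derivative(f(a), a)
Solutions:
 f(a) = C1 + sqrt(3)*sin(3*a)/3


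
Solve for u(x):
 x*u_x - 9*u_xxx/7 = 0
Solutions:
 u(x) = C1 + Integral(C2*airyai(21^(1/3)*x/3) + C3*airybi(21^(1/3)*x/3), x)


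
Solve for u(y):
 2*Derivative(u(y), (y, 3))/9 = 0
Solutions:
 u(y) = C1 + C2*y + C3*y^2


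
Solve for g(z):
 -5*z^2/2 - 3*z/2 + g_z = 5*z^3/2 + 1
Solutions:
 g(z) = C1 + 5*z^4/8 + 5*z^3/6 + 3*z^2/4 + z


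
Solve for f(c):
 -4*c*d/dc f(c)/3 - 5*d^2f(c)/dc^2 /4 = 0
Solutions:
 f(c) = C1 + C2*erf(2*sqrt(30)*c/15)


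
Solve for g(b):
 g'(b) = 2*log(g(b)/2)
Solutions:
 Integral(1/(-log(_y) + log(2)), (_y, g(b)))/2 = C1 - b


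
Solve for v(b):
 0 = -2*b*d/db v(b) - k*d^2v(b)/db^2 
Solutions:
 v(b) = C1 + C2*sqrt(k)*erf(b*sqrt(1/k))


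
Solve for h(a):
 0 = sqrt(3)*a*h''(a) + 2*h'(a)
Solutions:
 h(a) = C1 + C2*a^(1 - 2*sqrt(3)/3)


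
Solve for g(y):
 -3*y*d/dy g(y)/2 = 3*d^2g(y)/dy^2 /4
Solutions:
 g(y) = C1 + C2*erf(y)


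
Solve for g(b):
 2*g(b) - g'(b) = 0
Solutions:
 g(b) = C1*exp(2*b)


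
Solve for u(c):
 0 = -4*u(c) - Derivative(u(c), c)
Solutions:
 u(c) = C1*exp(-4*c)


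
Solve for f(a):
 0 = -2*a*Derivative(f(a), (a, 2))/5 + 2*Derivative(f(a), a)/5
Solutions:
 f(a) = C1 + C2*a^2


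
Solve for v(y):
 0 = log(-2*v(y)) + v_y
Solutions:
 Integral(1/(log(-_y) + log(2)), (_y, v(y))) = C1 - y


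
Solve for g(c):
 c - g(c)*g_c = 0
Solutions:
 g(c) = -sqrt(C1 + c^2)
 g(c) = sqrt(C1 + c^2)


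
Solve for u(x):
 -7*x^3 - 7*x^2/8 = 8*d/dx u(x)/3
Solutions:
 u(x) = C1 - 21*x^4/32 - 7*x^3/64


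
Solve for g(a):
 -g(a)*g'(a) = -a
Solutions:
 g(a) = -sqrt(C1 + a^2)
 g(a) = sqrt(C1 + a^2)


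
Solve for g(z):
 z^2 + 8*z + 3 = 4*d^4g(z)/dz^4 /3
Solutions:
 g(z) = C1 + C2*z + C3*z^2 + C4*z^3 + z^6/480 + z^5/20 + 3*z^4/32


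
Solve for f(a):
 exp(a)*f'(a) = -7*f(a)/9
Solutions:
 f(a) = C1*exp(7*exp(-a)/9)


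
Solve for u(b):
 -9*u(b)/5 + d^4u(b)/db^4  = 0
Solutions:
 u(b) = C1*exp(-sqrt(3)*5^(3/4)*b/5) + C2*exp(sqrt(3)*5^(3/4)*b/5) + C3*sin(sqrt(3)*5^(3/4)*b/5) + C4*cos(sqrt(3)*5^(3/4)*b/5)


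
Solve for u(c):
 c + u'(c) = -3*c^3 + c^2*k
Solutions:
 u(c) = C1 - 3*c^4/4 + c^3*k/3 - c^2/2


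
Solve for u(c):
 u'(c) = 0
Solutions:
 u(c) = C1


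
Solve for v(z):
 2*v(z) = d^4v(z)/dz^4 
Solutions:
 v(z) = C1*exp(-2^(1/4)*z) + C2*exp(2^(1/4)*z) + C3*sin(2^(1/4)*z) + C4*cos(2^(1/4)*z)


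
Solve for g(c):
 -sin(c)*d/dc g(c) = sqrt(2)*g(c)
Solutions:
 g(c) = C1*(cos(c) + 1)^(sqrt(2)/2)/(cos(c) - 1)^(sqrt(2)/2)


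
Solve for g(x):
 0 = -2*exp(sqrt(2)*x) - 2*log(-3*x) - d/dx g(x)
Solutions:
 g(x) = C1 - 2*x*log(-x) + 2*x*(1 - log(3)) - sqrt(2)*exp(sqrt(2)*x)


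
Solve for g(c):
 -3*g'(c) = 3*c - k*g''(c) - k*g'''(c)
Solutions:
 g(c) = C1 + C2*exp(c*(-1 + sqrt(k*(k + 12))/k)/2) + C3*exp(-c*(1 + sqrt(k*(k + 12))/k)/2) - c^2/2 - c*k/3


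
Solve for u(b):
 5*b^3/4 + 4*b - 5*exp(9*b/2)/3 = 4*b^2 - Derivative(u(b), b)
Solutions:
 u(b) = C1 - 5*b^4/16 + 4*b^3/3 - 2*b^2 + 10*exp(9*b/2)/27


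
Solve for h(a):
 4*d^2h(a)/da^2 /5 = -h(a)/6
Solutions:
 h(a) = C1*sin(sqrt(30)*a/12) + C2*cos(sqrt(30)*a/12)


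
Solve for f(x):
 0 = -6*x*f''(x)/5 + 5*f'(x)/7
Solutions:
 f(x) = C1 + C2*x^(67/42)


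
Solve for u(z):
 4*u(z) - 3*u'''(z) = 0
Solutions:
 u(z) = C3*exp(6^(2/3)*z/3) + (C1*sin(2^(2/3)*3^(1/6)*z/2) + C2*cos(2^(2/3)*3^(1/6)*z/2))*exp(-6^(2/3)*z/6)


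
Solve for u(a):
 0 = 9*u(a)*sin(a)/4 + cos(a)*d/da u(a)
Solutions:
 u(a) = C1*cos(a)^(9/4)


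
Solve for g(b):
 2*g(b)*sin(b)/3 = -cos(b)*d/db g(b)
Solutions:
 g(b) = C1*cos(b)^(2/3)


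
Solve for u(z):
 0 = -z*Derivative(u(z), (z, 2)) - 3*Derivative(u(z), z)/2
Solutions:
 u(z) = C1 + C2/sqrt(z)


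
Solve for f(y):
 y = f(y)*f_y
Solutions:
 f(y) = -sqrt(C1 + y^2)
 f(y) = sqrt(C1 + y^2)


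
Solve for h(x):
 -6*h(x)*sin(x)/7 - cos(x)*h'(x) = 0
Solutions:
 h(x) = C1*cos(x)^(6/7)


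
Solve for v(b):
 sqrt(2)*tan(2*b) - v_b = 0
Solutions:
 v(b) = C1 - sqrt(2)*log(cos(2*b))/2


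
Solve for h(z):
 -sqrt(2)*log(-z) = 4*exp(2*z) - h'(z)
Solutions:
 h(z) = C1 + sqrt(2)*z*log(-z) - sqrt(2)*z + 2*exp(2*z)


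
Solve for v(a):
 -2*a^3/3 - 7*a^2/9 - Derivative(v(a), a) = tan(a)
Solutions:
 v(a) = C1 - a^4/6 - 7*a^3/27 + log(cos(a))


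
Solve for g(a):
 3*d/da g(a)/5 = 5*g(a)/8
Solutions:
 g(a) = C1*exp(25*a/24)


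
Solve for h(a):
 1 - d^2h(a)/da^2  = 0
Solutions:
 h(a) = C1 + C2*a + a^2/2


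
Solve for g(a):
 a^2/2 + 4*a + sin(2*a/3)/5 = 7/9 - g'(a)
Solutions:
 g(a) = C1 - a^3/6 - 2*a^2 + 7*a/9 + 3*cos(2*a/3)/10


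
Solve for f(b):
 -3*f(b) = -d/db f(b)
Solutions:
 f(b) = C1*exp(3*b)


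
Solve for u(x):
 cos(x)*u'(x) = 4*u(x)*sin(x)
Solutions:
 u(x) = C1/cos(x)^4


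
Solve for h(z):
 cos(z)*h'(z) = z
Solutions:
 h(z) = C1 + Integral(z/cos(z), z)


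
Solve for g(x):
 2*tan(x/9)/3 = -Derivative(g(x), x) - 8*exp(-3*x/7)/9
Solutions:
 g(x) = C1 - 3*log(tan(x/9)^2 + 1) + 56*exp(-3*x/7)/27


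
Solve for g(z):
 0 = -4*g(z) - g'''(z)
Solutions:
 g(z) = C3*exp(-2^(2/3)*z) + (C1*sin(2^(2/3)*sqrt(3)*z/2) + C2*cos(2^(2/3)*sqrt(3)*z/2))*exp(2^(2/3)*z/2)


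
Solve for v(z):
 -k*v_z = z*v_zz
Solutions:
 v(z) = C1 + z^(1 - re(k))*(C2*sin(log(z)*Abs(im(k))) + C3*cos(log(z)*im(k)))


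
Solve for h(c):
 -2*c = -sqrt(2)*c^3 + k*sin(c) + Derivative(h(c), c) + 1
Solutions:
 h(c) = C1 + sqrt(2)*c^4/4 - c^2 - c + k*cos(c)


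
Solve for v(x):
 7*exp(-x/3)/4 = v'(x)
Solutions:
 v(x) = C1 - 21*exp(-x/3)/4


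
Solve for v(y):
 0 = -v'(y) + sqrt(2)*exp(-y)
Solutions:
 v(y) = C1 - sqrt(2)*exp(-y)


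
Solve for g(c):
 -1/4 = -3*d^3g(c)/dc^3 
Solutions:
 g(c) = C1 + C2*c + C3*c^2 + c^3/72


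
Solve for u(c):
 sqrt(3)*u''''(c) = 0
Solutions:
 u(c) = C1 + C2*c + C3*c^2 + C4*c^3


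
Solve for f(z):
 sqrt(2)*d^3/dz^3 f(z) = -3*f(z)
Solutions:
 f(z) = C3*exp(-2^(5/6)*3^(1/3)*z/2) + (C1*sin(6^(5/6)*z/4) + C2*cos(6^(5/6)*z/4))*exp(2^(5/6)*3^(1/3)*z/4)


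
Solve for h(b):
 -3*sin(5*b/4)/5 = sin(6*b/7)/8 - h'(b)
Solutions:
 h(b) = C1 - 7*cos(6*b/7)/48 - 12*cos(5*b/4)/25


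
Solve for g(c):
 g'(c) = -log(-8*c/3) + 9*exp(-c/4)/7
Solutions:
 g(c) = C1 - c*log(-c) + c*(-3*log(2) + 1 + log(3)) - 36*exp(-c/4)/7


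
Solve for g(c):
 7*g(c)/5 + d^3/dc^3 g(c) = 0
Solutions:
 g(c) = C3*exp(-5^(2/3)*7^(1/3)*c/5) + (C1*sin(sqrt(3)*5^(2/3)*7^(1/3)*c/10) + C2*cos(sqrt(3)*5^(2/3)*7^(1/3)*c/10))*exp(5^(2/3)*7^(1/3)*c/10)


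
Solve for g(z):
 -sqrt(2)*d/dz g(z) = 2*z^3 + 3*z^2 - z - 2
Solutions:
 g(z) = C1 - sqrt(2)*z^4/4 - sqrt(2)*z^3/2 + sqrt(2)*z^2/4 + sqrt(2)*z


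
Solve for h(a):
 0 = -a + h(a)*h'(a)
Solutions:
 h(a) = -sqrt(C1 + a^2)
 h(a) = sqrt(C1 + a^2)


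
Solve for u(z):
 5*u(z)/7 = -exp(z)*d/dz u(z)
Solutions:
 u(z) = C1*exp(5*exp(-z)/7)


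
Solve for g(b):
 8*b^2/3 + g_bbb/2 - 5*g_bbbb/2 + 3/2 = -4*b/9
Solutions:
 g(b) = C1 + C2*b + C3*b^2 + C4*exp(b/5) - 4*b^5/45 - 61*b^4/27 - 2467*b^3/54


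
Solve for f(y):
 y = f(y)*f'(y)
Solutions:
 f(y) = -sqrt(C1 + y^2)
 f(y) = sqrt(C1 + y^2)


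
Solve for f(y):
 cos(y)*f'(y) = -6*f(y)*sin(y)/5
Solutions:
 f(y) = C1*cos(y)^(6/5)


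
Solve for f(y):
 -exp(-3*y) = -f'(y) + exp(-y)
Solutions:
 f(y) = C1 - exp(-y) - exp(-3*y)/3


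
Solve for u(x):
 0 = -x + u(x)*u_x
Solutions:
 u(x) = -sqrt(C1 + x^2)
 u(x) = sqrt(C1 + x^2)


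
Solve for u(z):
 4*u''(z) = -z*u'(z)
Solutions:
 u(z) = C1 + C2*erf(sqrt(2)*z/4)


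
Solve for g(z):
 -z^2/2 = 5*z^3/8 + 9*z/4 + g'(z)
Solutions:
 g(z) = C1 - 5*z^4/32 - z^3/6 - 9*z^2/8


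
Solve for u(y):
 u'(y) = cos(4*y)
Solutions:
 u(y) = C1 + sin(4*y)/4


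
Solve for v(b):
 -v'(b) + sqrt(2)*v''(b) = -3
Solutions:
 v(b) = C1 + C2*exp(sqrt(2)*b/2) + 3*b


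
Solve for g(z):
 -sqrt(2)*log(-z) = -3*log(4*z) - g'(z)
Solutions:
 g(z) = C1 - z*(3 - sqrt(2))*log(z) + z*(-6*log(2) - sqrt(2) + 3 + sqrt(2)*I*pi)


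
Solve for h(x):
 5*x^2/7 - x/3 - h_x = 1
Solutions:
 h(x) = C1 + 5*x^3/21 - x^2/6 - x


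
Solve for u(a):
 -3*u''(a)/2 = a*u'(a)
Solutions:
 u(a) = C1 + C2*erf(sqrt(3)*a/3)


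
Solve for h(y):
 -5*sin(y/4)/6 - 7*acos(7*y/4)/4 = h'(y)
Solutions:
 h(y) = C1 - 7*y*acos(7*y/4)/4 + sqrt(16 - 49*y^2)/4 + 10*cos(y/4)/3


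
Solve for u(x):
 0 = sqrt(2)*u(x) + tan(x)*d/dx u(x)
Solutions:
 u(x) = C1/sin(x)^(sqrt(2))


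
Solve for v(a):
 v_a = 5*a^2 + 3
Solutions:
 v(a) = C1 + 5*a^3/3 + 3*a


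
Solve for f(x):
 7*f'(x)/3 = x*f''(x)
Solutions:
 f(x) = C1 + C2*x^(10/3)


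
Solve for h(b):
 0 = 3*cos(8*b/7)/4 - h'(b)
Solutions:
 h(b) = C1 + 21*sin(8*b/7)/32


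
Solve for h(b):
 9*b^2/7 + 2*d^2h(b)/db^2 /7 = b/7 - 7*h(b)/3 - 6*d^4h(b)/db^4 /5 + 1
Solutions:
 h(b) = -27*b^2/49 + 3*b/49 + (C1*sin(2^(3/4)*sqrt(3)*35^(1/4)*b*cos(atan(sqrt(3405)/5)/2)/6) + C2*cos(2^(3/4)*sqrt(3)*35^(1/4)*b*cos(atan(sqrt(3405)/5)/2)/6))*exp(-2^(3/4)*sqrt(3)*35^(1/4)*b*sin(atan(sqrt(3405)/5)/2)/6) + (C3*sin(2^(3/4)*sqrt(3)*35^(1/4)*b*cos(atan(sqrt(3405)/5)/2)/6) + C4*cos(2^(3/4)*sqrt(3)*35^(1/4)*b*cos(atan(sqrt(3405)/5)/2)/6))*exp(2^(3/4)*sqrt(3)*35^(1/4)*b*sin(atan(sqrt(3405)/5)/2)/6) + 1353/2401


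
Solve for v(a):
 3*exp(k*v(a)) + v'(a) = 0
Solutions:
 v(a) = Piecewise((log(1/(C1*k + 3*a*k))/k, Ne(k, 0)), (nan, True))
 v(a) = Piecewise((C1 - 3*a, Eq(k, 0)), (nan, True))


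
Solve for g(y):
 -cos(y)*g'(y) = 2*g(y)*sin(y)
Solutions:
 g(y) = C1*cos(y)^2


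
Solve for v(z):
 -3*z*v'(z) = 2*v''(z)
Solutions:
 v(z) = C1 + C2*erf(sqrt(3)*z/2)


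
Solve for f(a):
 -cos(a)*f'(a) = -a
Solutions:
 f(a) = C1 + Integral(a/cos(a), a)


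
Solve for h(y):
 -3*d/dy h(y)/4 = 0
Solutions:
 h(y) = C1


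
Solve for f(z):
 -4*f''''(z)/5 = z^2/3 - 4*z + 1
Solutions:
 f(z) = C1 + C2*z + C3*z^2 + C4*z^3 - z^6/864 + z^5/24 - 5*z^4/96


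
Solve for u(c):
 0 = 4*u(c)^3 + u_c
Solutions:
 u(c) = -sqrt(2)*sqrt(-1/(C1 - 4*c))/2
 u(c) = sqrt(2)*sqrt(-1/(C1 - 4*c))/2


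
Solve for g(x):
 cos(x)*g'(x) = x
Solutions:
 g(x) = C1 + Integral(x/cos(x), x)


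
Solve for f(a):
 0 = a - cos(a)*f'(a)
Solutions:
 f(a) = C1 + Integral(a/cos(a), a)


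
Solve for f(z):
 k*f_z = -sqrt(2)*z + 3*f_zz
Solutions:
 f(z) = C1 + C2*exp(k*z/3) - sqrt(2)*z^2/(2*k) - 3*sqrt(2)*z/k^2


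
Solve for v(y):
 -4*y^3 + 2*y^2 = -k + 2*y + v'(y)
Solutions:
 v(y) = C1 + k*y - y^4 + 2*y^3/3 - y^2


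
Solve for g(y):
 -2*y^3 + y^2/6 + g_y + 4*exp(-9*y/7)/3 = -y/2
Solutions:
 g(y) = C1 + y^4/2 - y^3/18 - y^2/4 + 28*exp(-9*y/7)/27


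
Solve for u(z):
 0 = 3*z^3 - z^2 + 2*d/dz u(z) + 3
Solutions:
 u(z) = C1 - 3*z^4/8 + z^3/6 - 3*z/2


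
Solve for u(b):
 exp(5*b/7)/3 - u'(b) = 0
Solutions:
 u(b) = C1 + 7*exp(5*b/7)/15


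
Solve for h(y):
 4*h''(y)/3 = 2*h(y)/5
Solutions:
 h(y) = C1*exp(-sqrt(30)*y/10) + C2*exp(sqrt(30)*y/10)


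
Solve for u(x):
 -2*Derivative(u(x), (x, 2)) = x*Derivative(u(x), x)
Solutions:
 u(x) = C1 + C2*erf(x/2)


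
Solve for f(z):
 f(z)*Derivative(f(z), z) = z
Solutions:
 f(z) = -sqrt(C1 + z^2)
 f(z) = sqrt(C1 + z^2)


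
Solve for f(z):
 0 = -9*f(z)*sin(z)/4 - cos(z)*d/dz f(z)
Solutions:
 f(z) = C1*cos(z)^(9/4)


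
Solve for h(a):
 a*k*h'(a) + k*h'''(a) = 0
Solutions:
 h(a) = C1 + Integral(C2*airyai(-a) + C3*airybi(-a), a)


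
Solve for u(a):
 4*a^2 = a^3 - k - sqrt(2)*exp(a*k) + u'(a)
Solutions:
 u(a) = C1 - a^4/4 + 4*a^3/3 + a*k + sqrt(2)*exp(a*k)/k


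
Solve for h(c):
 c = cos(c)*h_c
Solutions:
 h(c) = C1 + Integral(c/cos(c), c)


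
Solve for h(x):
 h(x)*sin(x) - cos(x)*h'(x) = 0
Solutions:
 h(x) = C1/cos(x)


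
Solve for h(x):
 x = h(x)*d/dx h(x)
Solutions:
 h(x) = -sqrt(C1 + x^2)
 h(x) = sqrt(C1 + x^2)


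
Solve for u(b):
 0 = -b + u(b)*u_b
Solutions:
 u(b) = -sqrt(C1 + b^2)
 u(b) = sqrt(C1 + b^2)


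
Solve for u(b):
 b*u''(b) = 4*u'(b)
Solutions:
 u(b) = C1 + C2*b^5


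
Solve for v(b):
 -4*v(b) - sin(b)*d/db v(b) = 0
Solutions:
 v(b) = C1*(cos(b)^2 + 2*cos(b) + 1)/(cos(b)^2 - 2*cos(b) + 1)


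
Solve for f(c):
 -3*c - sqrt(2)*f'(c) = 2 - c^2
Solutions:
 f(c) = C1 + sqrt(2)*c^3/6 - 3*sqrt(2)*c^2/4 - sqrt(2)*c


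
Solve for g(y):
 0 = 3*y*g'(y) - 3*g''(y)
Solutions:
 g(y) = C1 + C2*erfi(sqrt(2)*y/2)


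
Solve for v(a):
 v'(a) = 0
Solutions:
 v(a) = C1


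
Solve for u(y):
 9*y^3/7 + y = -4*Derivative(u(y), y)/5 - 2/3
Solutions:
 u(y) = C1 - 45*y^4/112 - 5*y^2/8 - 5*y/6


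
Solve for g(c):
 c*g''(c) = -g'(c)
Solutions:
 g(c) = C1 + C2*log(c)


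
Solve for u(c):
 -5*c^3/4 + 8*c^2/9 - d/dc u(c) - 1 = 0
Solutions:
 u(c) = C1 - 5*c^4/16 + 8*c^3/27 - c


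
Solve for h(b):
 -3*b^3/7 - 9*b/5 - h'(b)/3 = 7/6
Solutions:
 h(b) = C1 - 9*b^4/28 - 27*b^2/10 - 7*b/2


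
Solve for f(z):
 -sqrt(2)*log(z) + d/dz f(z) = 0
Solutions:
 f(z) = C1 + sqrt(2)*z*log(z) - sqrt(2)*z


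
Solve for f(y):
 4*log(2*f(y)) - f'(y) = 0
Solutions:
 -Integral(1/(log(_y) + log(2)), (_y, f(y)))/4 = C1 - y


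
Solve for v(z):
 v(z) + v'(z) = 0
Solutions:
 v(z) = C1*exp(-z)


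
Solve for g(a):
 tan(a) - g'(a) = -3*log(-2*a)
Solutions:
 g(a) = C1 + 3*a*log(-a) - 3*a + 3*a*log(2) - log(cos(a))


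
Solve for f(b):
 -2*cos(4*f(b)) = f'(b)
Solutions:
 f(b) = -asin((C1 + exp(16*b))/(C1 - exp(16*b)))/4 + pi/4
 f(b) = asin((C1 + exp(16*b))/(C1 - exp(16*b)))/4


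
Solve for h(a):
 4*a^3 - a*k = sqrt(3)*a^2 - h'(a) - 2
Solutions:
 h(a) = C1 - a^4 + sqrt(3)*a^3/3 + a^2*k/2 - 2*a


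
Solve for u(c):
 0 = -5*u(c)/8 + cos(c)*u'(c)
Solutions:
 u(c) = C1*(sin(c) + 1)^(5/16)/(sin(c) - 1)^(5/16)


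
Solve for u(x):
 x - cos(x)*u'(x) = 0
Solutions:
 u(x) = C1 + Integral(x/cos(x), x)


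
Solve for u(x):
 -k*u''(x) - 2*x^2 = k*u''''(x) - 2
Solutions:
 u(x) = C1 + C2*x + C3*exp(-I*x) + C4*exp(I*x) - x^4/(6*k) + 3*x^2/k


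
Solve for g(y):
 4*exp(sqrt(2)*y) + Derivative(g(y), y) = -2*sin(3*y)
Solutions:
 g(y) = C1 - 2*sqrt(2)*exp(sqrt(2)*y) + 2*cos(3*y)/3


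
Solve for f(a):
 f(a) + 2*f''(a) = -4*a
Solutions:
 f(a) = C1*sin(sqrt(2)*a/2) + C2*cos(sqrt(2)*a/2) - 4*a


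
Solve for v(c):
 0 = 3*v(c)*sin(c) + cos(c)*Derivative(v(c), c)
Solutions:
 v(c) = C1*cos(c)^3


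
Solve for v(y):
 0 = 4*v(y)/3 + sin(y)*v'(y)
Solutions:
 v(y) = C1*(cos(y) + 1)^(2/3)/(cos(y) - 1)^(2/3)


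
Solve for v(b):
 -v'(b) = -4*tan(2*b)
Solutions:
 v(b) = C1 - 2*log(cos(2*b))


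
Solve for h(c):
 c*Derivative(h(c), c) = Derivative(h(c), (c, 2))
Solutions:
 h(c) = C1 + C2*erfi(sqrt(2)*c/2)


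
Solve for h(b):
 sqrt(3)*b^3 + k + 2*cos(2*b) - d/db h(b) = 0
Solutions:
 h(b) = C1 + sqrt(3)*b^4/4 + b*k + sin(2*b)


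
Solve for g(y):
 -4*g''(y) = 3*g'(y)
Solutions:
 g(y) = C1 + C2*exp(-3*y/4)


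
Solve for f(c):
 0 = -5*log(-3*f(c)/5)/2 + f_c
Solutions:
 -2*Integral(1/(log(-_y) - log(5) + log(3)), (_y, f(c)))/5 = C1 - c


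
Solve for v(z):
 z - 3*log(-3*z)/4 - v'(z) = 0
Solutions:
 v(z) = C1 + z^2/2 - 3*z*log(-z)/4 + 3*z*(1 - log(3))/4


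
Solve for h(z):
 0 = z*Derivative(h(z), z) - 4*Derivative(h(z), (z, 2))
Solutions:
 h(z) = C1 + C2*erfi(sqrt(2)*z/4)


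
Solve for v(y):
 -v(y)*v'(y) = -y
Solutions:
 v(y) = -sqrt(C1 + y^2)
 v(y) = sqrt(C1 + y^2)


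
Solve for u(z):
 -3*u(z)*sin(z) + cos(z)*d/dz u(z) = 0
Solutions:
 u(z) = C1/cos(z)^3


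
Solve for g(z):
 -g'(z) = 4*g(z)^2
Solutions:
 g(z) = 1/(C1 + 4*z)


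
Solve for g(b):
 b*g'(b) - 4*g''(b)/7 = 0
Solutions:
 g(b) = C1 + C2*erfi(sqrt(14)*b/4)


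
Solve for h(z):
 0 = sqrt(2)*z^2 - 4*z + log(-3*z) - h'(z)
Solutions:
 h(z) = C1 + sqrt(2)*z^3/3 - 2*z^2 + z*log(-z) + z*(-1 + log(3))


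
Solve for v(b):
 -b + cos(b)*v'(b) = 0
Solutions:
 v(b) = C1 + Integral(b/cos(b), b)


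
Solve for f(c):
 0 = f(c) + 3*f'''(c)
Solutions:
 f(c) = C3*exp(-3^(2/3)*c/3) + (C1*sin(3^(1/6)*c/2) + C2*cos(3^(1/6)*c/2))*exp(3^(2/3)*c/6)


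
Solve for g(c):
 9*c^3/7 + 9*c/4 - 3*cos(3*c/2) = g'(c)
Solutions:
 g(c) = C1 + 9*c^4/28 + 9*c^2/8 - 2*sin(3*c/2)


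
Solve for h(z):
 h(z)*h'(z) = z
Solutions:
 h(z) = -sqrt(C1 + z^2)
 h(z) = sqrt(C1 + z^2)


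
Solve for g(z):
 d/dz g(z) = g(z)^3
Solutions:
 g(z) = -sqrt(2)*sqrt(-1/(C1 + z))/2
 g(z) = sqrt(2)*sqrt(-1/(C1 + z))/2


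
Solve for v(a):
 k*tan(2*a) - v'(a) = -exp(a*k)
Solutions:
 v(a) = C1 - k*log(cos(2*a))/2 + Piecewise((exp(a*k)/k, Ne(k, 0)), (a, True))


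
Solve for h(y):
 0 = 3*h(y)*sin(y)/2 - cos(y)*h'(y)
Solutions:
 h(y) = C1/cos(y)^(3/2)


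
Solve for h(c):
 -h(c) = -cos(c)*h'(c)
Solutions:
 h(c) = C1*sqrt(sin(c) + 1)/sqrt(sin(c) - 1)


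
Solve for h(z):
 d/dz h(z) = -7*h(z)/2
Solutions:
 h(z) = C1*exp(-7*z/2)


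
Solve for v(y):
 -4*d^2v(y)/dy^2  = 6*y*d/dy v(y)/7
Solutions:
 v(y) = C1 + C2*erf(sqrt(21)*y/14)


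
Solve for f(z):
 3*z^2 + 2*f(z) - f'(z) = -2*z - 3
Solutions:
 f(z) = C1*exp(2*z) - 3*z^2/2 - 5*z/2 - 11/4


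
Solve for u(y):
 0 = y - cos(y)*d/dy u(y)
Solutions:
 u(y) = C1 + Integral(y/cos(y), y)


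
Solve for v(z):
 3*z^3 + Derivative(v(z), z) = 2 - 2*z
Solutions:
 v(z) = C1 - 3*z^4/4 - z^2 + 2*z


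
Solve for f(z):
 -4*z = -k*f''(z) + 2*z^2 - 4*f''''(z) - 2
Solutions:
 f(z) = C1 + C2*z + C3*exp(-z*sqrt(-k)/2) + C4*exp(z*sqrt(-k)/2) + z^4/(6*k) + 2*z^3/(3*k) + z^2*(-1 - 8/k)/k


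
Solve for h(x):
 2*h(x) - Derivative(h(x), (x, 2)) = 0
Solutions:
 h(x) = C1*exp(-sqrt(2)*x) + C2*exp(sqrt(2)*x)


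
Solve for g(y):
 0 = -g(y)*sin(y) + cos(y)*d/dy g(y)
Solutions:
 g(y) = C1/cos(y)


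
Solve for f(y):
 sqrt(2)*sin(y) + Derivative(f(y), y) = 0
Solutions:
 f(y) = C1 + sqrt(2)*cos(y)


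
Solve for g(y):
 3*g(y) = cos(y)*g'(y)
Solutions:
 g(y) = C1*(sin(y) + 1)^(3/2)/(sin(y) - 1)^(3/2)


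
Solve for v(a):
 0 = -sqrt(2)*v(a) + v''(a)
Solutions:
 v(a) = C1*exp(-2^(1/4)*a) + C2*exp(2^(1/4)*a)


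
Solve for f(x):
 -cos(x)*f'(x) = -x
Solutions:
 f(x) = C1 + Integral(x/cos(x), x)


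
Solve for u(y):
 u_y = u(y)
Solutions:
 u(y) = C1*exp(y)


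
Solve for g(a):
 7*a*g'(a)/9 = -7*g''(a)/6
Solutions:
 g(a) = C1 + C2*erf(sqrt(3)*a/3)


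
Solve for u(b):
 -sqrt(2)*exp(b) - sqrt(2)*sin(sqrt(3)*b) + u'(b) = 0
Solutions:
 u(b) = C1 + sqrt(2)*exp(b) - sqrt(6)*cos(sqrt(3)*b)/3


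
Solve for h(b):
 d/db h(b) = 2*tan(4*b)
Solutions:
 h(b) = C1 - log(cos(4*b))/2


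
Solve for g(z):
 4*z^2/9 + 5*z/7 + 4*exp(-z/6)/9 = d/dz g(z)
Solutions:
 g(z) = C1 + 4*z^3/27 + 5*z^2/14 - 8*exp(-z/6)/3


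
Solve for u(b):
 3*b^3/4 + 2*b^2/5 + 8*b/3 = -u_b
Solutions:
 u(b) = C1 - 3*b^4/16 - 2*b^3/15 - 4*b^2/3


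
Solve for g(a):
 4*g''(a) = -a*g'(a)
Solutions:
 g(a) = C1 + C2*erf(sqrt(2)*a/4)


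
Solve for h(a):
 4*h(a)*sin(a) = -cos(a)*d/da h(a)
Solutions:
 h(a) = C1*cos(a)^4


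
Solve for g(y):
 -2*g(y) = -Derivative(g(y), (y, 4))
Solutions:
 g(y) = C1*exp(-2^(1/4)*y) + C2*exp(2^(1/4)*y) + C3*sin(2^(1/4)*y) + C4*cos(2^(1/4)*y)


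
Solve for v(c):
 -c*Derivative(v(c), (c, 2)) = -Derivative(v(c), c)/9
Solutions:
 v(c) = C1 + C2*c^(10/9)


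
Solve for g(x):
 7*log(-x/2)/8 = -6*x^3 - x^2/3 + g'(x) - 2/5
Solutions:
 g(x) = C1 + 3*x^4/2 + x^3/9 + 7*x*log(-x)/8 + x*(-35*log(2) - 19)/40


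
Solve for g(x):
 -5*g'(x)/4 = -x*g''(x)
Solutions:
 g(x) = C1 + C2*x^(9/4)


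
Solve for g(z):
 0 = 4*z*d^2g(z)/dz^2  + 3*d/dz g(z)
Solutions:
 g(z) = C1 + C2*z^(1/4)


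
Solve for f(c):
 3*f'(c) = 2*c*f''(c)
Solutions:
 f(c) = C1 + C2*c^(5/2)


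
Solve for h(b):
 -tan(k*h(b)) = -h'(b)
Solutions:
 h(b) = Piecewise((-asin(exp(C1*k + b*k))/k + pi/k, Ne(k, 0)), (nan, True))
 h(b) = Piecewise((asin(exp(C1*k + b*k))/k, Ne(k, 0)), (nan, True))


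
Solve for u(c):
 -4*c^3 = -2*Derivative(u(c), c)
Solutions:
 u(c) = C1 + c^4/2


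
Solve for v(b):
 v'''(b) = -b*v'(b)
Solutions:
 v(b) = C1 + Integral(C2*airyai(-b) + C3*airybi(-b), b)


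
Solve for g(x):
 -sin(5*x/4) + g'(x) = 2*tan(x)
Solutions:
 g(x) = C1 - 2*log(cos(x)) - 4*cos(5*x/4)/5


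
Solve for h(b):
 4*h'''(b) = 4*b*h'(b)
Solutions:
 h(b) = C1 + Integral(C2*airyai(b) + C3*airybi(b), b)


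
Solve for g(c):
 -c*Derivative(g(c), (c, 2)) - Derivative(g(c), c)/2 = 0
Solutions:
 g(c) = C1 + C2*sqrt(c)


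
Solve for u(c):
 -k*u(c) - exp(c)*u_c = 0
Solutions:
 u(c) = C1*exp(k*exp(-c))


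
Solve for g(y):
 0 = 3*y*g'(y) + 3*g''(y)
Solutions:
 g(y) = C1 + C2*erf(sqrt(2)*y/2)


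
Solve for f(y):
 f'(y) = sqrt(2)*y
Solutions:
 f(y) = C1 + sqrt(2)*y^2/2
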